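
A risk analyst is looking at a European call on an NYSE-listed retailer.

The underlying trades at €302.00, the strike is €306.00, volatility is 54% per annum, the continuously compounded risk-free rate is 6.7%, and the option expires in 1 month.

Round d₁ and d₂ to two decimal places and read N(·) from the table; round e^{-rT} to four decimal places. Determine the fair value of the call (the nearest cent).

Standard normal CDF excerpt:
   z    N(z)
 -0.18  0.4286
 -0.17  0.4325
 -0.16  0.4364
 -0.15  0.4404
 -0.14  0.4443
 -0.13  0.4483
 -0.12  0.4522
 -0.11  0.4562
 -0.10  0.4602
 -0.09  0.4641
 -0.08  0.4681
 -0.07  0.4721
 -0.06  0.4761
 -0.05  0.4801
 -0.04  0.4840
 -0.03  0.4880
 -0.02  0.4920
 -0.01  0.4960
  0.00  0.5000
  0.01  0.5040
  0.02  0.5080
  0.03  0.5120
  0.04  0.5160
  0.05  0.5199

T = 0.08333;  σ√T = 0.1559
d₁ = [ln(302/306) + (0.067 + 0.54²/2)·0.08333] / 0.1559 = [-0.0132 + 0.0177] / 0.1559 = 0.0294 ≈ 0.03
d₂ = d₁ − σ√T = 0.0294 − 0.1559 = -0.1265 ≈ -0.13
exp(−rT) = exp(−0.067·0.08333) = 0.9944
N(d₁) = N(0.03) = 0.5120;  N(d₂) = N(-0.13) = 0.4483
C = 302·0.5120 − 306·0.9944·0.4483 = 154.6240 − 136.4116 = 18.2124

€18.21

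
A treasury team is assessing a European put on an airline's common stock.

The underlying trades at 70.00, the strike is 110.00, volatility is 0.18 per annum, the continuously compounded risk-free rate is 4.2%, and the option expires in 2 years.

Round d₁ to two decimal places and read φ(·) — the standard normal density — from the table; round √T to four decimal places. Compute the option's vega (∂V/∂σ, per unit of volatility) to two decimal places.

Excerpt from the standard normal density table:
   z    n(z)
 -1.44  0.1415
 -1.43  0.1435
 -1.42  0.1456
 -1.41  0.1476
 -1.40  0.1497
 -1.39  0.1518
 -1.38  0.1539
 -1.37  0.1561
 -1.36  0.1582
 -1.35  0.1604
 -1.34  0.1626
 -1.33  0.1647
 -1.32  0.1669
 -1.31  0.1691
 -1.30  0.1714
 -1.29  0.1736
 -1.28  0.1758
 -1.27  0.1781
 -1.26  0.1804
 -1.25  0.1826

T = 2;  σ√T = 0.2546
d₁ = [ln(70/110) + (0.042 + ½·0.18²)·2] / (σ√T) = (-0.4520 + 0.1164) / 0.2546 = -1.3183 which rounds to -1.32
√T = √2 = 1.4142
φ(d₁) = φ(-1.32) = 0.1669
vega = S·φ(d₁)·√T = 70·0.1669·1.4142 = 16.5221
(Call and put vega coincide under Black-Scholes.)

16.52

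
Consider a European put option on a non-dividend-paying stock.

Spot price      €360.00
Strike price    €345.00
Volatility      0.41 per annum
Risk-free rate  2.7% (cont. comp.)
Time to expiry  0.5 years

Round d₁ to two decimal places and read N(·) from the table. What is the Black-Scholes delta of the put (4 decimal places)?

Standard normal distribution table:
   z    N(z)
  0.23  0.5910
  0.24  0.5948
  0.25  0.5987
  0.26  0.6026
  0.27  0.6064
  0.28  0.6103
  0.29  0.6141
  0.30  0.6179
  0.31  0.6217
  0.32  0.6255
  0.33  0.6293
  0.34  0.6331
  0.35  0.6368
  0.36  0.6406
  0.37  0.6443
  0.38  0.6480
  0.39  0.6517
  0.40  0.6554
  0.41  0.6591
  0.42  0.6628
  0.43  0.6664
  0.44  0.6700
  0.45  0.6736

T = 0.5;  σ√T = 0.2899
d₁ = [ln(360/345) + (0.027 + 0.41²/2)·0.5] / 0.2899 = [0.0426 + 0.0555] / 0.2899 = 0.3383 ⇒ 0.34
N(d₁) = N(0.34) = 0.6331
Δ_put = N(d₁) − 1 = 0.6331 − 1 = -0.3669

-0.3669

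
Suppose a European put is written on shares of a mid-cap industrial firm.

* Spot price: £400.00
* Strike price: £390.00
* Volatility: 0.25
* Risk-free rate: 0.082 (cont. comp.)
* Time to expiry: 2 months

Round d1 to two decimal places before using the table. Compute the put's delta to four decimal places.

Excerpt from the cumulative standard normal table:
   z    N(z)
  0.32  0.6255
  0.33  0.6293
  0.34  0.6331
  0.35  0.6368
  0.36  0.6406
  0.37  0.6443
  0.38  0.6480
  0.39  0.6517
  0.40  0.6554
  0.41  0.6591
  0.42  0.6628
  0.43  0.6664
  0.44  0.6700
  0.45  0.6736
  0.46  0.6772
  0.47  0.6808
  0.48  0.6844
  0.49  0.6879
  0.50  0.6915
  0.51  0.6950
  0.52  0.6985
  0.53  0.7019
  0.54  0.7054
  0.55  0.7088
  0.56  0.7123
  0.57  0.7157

-0.3336

T = 0.1667;  σ√T = 0.1021
ln(S/K) + (r + σ²/2)T = ln(400/390) + (0.082 + 0.25²/2)·0.1667 = 0.0253 + 0.0189 = 0.0442
d₁ = 0.0442 / 0.1021 = 0.4330 ⇒ 0.43
N(d₁) = N(0.43) = 0.6664
Δ_put = N(d₁) − 1 = 0.6664 − 1 = -0.3336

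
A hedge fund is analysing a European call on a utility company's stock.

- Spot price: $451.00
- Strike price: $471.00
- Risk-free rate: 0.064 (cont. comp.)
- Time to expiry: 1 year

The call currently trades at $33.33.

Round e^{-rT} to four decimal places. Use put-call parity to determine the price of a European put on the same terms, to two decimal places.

$24.13

exp(−rT) = exp(−0.064·1) = 0.9380
Put-call parity: C − P = S − K·e^(−rT) = 451 − 471·0.9380 = 451 − 441.7980 = 9.2020
P = C − (C − P) = 33.33 − (9.2020) = 24.1280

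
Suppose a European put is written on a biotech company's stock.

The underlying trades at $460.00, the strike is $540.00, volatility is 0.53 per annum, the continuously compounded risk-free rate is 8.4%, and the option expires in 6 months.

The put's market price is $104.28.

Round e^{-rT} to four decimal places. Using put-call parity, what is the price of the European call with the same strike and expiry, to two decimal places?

$46.47

e^(−rT) = e^(−0.084·0.5) = 0.9589
Put-call parity: C − P = S − K·e^(−rT) = 460 − 540·0.9589 = 460 − 517.8060 = -57.8060
C = P + (C − P) = 104.28 + (-57.8060) = 46.4740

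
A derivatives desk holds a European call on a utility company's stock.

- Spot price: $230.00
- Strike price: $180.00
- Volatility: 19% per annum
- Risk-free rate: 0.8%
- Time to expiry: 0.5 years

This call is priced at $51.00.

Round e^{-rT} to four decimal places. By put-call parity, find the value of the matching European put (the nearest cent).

exp(−rT) = exp(−0.008·0.5) = 0.9960
Put-call parity: C − P = S − K·e^(−rT) = 230 − 180·0.9960 = 230 − 179.2800 = 50.7200
P = C − (C − P) = 51.00 − (50.7200) = 0.2800

$0.28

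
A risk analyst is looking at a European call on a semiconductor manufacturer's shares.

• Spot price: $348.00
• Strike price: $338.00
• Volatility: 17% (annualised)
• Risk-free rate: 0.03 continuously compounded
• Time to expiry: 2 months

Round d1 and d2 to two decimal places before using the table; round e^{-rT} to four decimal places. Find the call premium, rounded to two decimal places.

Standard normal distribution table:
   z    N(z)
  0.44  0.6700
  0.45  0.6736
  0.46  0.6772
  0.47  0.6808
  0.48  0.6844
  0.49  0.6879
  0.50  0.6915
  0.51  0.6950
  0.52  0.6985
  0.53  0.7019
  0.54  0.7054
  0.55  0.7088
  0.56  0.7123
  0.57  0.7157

T = 0.1667;  σ√T = 0.0694
ln(S/K) + (r + σ²/2)T = ln(348/338) + (0.03 + 0.17²/2)·0.1667 = 0.0292 + 0.0074 = 0.0366
d₁ = 0.0366 / 0.0694 = 0.5269 ⇒ 0.53
d₂ = d₁ − σ√T = 0.5269 − 0.0694 = 0.4575 ⇒ 0.46
e^(−rT) = e^(−0.03·0.1667) = 0.9950
N(d₁) = N(0.53) = 0.7019;  N(d₂) = N(0.46) = 0.6772
C = 348·0.7019 − 338·0.9950·0.6772 = 244.2612 − 227.7491 = 16.5121

$16.51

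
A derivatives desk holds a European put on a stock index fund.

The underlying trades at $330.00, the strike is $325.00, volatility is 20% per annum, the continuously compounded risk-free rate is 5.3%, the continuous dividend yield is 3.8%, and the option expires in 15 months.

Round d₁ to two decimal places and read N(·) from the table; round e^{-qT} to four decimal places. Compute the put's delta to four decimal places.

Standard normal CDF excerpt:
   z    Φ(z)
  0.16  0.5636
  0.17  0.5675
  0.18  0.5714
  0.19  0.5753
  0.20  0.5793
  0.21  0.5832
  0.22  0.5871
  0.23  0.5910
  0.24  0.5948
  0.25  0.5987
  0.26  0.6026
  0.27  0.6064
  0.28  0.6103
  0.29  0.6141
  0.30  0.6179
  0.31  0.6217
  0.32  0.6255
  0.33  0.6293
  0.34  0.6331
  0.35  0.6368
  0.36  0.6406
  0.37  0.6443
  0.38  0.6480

-0.3790

σ√T = 0.2·√1.25 = 0.2236
d₁ = [ln(330/325) + (0.053 − 0.038 + ½·0.2²)·1.25] / (σ√T) = (0.0153 + 0.0438) / 0.2236 = 0.2639 → 0.26
N(d₁) = N(0.26) = 0.6026
Δ_put = exp(−qT)·(N(d₁) − 1) = 0.9536·(0.6026 − 1) = -0.3790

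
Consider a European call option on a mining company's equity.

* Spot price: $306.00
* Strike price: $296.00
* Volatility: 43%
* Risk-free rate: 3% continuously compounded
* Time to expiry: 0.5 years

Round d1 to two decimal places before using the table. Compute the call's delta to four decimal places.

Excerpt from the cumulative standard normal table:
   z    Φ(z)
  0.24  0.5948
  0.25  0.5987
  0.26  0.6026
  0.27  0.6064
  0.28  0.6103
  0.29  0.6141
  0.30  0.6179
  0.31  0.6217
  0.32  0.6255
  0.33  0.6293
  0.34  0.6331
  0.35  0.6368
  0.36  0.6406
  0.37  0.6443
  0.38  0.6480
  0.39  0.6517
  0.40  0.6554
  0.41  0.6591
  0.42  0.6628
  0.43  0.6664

0.6217

T = 0.5;  σ√T = 0.3041
d₁ = [ln(306/296) + (0.03 + ½·0.43²)·0.5] / (σ√T) = (0.0332 + 0.0612) / 0.3041 = 0.3106 ≈ 0.31
N(d₁) = N(0.31) = 0.6217
Δ_call = N(d₁) = 0.6217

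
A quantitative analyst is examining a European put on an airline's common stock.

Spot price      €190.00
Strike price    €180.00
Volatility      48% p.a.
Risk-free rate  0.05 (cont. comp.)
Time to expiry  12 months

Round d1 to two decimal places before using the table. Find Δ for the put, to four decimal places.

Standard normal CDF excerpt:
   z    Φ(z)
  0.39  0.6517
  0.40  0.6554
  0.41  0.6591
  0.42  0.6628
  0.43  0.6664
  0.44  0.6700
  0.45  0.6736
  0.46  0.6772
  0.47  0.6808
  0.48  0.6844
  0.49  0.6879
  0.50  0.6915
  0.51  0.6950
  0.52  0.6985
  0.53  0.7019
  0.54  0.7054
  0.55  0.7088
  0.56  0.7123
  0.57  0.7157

-0.3228

σ√T = 0.48·√1 = 0.4800
d₁ = [ln(190/180) + (0.05 + 0.48²/2)·1] / 0.4800 = [0.0541 + 0.1652] / 0.4800 = 0.4568 ⇒ 0.46
N(d₁) = N(0.46) = 0.6772
Δ_put = N(d₁) − 1 = 0.6772 − 1 = -0.3228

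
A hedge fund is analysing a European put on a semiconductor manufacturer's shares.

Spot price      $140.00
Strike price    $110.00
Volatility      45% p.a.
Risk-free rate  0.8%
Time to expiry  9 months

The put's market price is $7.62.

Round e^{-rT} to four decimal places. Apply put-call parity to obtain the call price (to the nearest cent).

e^(−rT) = e^(−0.008·0.75) = 0.9940
Put-call parity: C − P = S − K·e^(−rT) = 140 − 110·0.9940 = 140 − 109.3400 = 30.6600
C = P + (C − P) = 7.62 + (30.6600) = 38.2800

$38.28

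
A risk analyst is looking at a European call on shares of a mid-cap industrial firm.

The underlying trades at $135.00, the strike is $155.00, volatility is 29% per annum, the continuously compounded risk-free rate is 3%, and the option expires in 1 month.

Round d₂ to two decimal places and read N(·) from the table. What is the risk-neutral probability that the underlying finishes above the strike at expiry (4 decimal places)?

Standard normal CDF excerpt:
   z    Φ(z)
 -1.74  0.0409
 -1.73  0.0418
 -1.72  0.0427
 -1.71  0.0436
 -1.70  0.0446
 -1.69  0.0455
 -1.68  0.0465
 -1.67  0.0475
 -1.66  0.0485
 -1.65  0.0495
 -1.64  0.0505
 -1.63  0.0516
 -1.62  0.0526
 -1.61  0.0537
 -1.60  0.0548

0.0485

σ√T = 0.29·√0.08333 = 0.0837
d₁ = [ln(135/155) + (0.03 + ½·0.29²)·0.08333] / (σ√T) = (-0.1382 + 0.0060) / 0.0837 = -1.5785 which rounds to -1.58
d₂ = -1.5785 − 0.0837 = -1.6622 which rounds to -1.66
Risk-neutral Pr[S_T > K] = N(d₂) = N(-1.66) = 0.0485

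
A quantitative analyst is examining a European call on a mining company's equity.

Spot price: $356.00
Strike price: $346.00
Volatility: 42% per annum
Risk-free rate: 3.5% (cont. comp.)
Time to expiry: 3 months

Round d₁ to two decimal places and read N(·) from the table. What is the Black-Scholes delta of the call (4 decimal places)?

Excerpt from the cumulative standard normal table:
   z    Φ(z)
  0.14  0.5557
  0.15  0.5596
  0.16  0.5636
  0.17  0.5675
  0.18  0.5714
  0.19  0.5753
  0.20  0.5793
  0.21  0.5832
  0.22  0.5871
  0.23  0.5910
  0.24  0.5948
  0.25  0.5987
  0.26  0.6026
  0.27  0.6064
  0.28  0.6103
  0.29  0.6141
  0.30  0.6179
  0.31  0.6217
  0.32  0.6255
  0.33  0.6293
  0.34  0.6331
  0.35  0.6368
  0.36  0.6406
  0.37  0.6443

σ√T = 0.42 × 0.5000 = 0.2100
d₁ = [ln(356/346) + (0.035 + 0.42²/2)·0.25] / 0.2100 = [0.0285 + 0.0308] / 0.2100 = 0.2823 which rounds to 0.28
N(d₁) = N(0.28) = 0.6103
Δ_call = N(d₁) = 0.6103

0.6103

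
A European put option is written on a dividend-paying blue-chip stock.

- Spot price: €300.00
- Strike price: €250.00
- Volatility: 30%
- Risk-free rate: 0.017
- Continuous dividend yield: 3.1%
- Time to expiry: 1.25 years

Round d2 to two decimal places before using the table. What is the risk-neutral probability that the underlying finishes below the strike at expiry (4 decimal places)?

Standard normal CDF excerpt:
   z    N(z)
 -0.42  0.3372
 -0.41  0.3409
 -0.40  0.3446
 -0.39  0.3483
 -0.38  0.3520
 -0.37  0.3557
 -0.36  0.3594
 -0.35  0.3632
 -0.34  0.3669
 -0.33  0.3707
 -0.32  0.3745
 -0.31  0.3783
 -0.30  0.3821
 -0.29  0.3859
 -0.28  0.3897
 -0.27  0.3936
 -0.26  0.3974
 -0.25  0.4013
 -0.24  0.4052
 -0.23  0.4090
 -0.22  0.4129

σ√T = 0.3·√1.25 = 0.3354
d₁ = [ln(300/250) + (0.017 − 0.031 + 0.3²/2)·1.25] / 0.3354 = [0.1823 + 0.0387] / 0.3354 = 0.6591 ≈ 0.66
d₂ = d₁ − σ√T = 0.6591 − 0.3354 = 0.3237 ≈ 0.32
Risk-neutral Pr[S_T < K] = N(−d₂) = N(-0.32) = 0.3745

0.3745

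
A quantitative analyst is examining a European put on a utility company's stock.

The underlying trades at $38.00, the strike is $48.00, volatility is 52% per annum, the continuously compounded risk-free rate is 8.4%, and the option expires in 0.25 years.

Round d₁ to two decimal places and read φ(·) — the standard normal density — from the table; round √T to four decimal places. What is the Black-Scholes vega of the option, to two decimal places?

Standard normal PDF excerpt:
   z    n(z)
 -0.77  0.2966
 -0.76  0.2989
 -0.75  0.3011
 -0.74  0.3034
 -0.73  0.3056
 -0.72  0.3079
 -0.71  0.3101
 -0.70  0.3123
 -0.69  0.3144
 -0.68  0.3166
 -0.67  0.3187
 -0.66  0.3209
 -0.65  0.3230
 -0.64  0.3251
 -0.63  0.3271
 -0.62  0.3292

5.97

σ√T = 0.52·√0.25 = 0.2600
ln(S/K) + (r + σ²/2)T = ln(38/48) + (0.084 + 0.52²/2)·0.25 = -0.2336 + 0.0548 = -0.1788
d₁ = -0.1788 / 0.2600 = -0.6877 → -0.69
√T = √0.25 = 0.5000
φ(d₁) = φ(-0.69) = 0.3144
vega = S·φ(d₁)·√T = 38·0.3144·0.5000 = 5.9736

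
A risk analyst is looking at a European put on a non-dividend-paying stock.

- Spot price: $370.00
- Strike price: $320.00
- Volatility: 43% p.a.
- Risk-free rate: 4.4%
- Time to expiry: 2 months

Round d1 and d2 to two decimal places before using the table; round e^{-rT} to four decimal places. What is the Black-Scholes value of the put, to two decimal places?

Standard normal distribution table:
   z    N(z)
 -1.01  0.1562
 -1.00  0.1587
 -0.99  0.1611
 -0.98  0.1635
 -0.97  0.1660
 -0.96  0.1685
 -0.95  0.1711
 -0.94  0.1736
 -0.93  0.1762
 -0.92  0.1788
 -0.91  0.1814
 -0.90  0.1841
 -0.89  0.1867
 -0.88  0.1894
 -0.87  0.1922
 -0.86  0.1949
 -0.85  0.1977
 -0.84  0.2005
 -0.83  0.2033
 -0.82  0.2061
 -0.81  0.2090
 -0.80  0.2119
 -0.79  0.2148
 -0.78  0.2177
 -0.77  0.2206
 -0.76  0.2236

$6.81

σ√T = 0.43·√0.1667 = 0.1755
d₁ = [ln(370/320) + (0.044 + 0.43²/2)·0.1667] / 0.1755 = [0.1452 + 0.0227] / 0.1755 = 0.9566 ≈ 0.96
d₂ = d₁ − σ√T = 0.9566 − 0.1755 = 0.7810 ≈ 0.78
exp(−rT) = exp(−0.044·0.1667) = 0.9927
P = 320·0.9927·N(-0.78) − 370·N(-0.96) = 320·0.9927·0.2177 − 370·0.1685 = 69.1555 − 62.3450 = 6.8105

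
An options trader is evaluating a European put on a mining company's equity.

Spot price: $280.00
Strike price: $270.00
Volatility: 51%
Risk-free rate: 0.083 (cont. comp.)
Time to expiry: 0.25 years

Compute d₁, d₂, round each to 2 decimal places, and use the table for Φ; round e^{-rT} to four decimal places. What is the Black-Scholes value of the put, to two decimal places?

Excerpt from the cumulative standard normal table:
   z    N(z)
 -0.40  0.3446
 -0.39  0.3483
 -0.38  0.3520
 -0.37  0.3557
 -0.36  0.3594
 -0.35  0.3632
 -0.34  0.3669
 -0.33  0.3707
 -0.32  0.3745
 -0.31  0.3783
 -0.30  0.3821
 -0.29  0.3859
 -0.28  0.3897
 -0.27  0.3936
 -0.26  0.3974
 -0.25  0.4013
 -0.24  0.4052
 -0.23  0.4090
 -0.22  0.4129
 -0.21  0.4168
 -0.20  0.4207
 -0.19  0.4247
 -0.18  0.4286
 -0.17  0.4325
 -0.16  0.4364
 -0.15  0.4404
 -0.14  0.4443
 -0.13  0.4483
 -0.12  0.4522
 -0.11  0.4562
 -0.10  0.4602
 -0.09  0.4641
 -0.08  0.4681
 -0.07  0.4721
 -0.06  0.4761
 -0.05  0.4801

$20.01

T = 0.25;  σ√T = 0.2550
d₁ = [ln(280/270) + (0.083 + 0.51²/2)·0.25] / 0.2550 = [0.0364 + 0.0533] / 0.2550 = 0.3515 ⇒ 0.35
d₂ = d₁ − σ√T = 0.3515 − 0.2550 = 0.0965 ⇒ 0.10
e^(−rT) = e^(−0.083·0.25) = 0.9795
P = 270·0.9795·N(-0.10) − 280·N(-0.35) = 270·0.9795·0.4602 − 280·0.3632 = 121.7068 − 101.6960 = 20.0108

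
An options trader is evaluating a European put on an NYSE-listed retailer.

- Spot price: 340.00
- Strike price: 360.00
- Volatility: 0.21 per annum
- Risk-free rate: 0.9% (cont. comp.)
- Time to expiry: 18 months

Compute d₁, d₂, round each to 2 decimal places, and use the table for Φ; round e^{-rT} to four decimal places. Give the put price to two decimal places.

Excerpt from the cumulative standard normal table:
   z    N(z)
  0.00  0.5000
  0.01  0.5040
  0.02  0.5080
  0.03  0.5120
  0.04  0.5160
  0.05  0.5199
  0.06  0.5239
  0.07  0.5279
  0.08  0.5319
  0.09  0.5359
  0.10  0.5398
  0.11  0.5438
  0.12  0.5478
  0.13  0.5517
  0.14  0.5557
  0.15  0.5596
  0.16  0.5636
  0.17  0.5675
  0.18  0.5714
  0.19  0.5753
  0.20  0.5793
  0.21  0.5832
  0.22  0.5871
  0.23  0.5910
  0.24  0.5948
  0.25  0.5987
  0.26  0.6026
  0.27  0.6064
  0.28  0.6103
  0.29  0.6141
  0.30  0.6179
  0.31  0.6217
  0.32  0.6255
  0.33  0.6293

44.02

T = 1.5;  σ√T = 0.2572
d₁ = [ln(340/360) + (0.009 + 0.21²/2)·1.5] / 0.2572 = [-0.0572 + 0.0466] / 0.2572 = -0.0411 which rounds to -0.04
d₂ = d₁ − σ√T = -0.0411 − 0.2572 = -0.2983 which rounds to -0.30
exp(−rT) = exp(−0.009·1.5) = 0.9866
P = 360·0.9866·N(0.30) − 340·N(0.04) = 360·0.9866·0.6179 − 340·0.5160 = 219.4633 − 175.4400 = 44.0233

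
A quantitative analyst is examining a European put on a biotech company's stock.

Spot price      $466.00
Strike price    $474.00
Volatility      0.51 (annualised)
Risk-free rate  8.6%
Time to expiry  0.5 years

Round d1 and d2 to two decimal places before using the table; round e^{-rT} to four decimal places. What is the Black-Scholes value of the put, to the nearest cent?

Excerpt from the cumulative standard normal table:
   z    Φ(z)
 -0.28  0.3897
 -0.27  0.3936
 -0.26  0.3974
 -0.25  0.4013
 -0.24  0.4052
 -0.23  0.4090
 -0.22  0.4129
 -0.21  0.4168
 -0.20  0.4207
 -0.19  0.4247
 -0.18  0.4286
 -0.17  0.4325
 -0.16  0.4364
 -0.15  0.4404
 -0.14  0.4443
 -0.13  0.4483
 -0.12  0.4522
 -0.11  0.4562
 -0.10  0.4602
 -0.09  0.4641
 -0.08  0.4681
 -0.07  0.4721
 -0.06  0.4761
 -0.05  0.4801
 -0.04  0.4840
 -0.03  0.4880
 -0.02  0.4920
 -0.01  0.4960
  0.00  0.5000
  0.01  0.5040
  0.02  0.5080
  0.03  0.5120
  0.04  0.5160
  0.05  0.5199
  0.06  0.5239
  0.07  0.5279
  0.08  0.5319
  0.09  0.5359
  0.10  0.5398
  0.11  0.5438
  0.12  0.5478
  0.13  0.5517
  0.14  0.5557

$59.90

σ√T = 0.51 × 0.7071 = 0.3606
d₁ = [ln(466/474) + (0.086 + ½·0.51²)·0.5] / (σ√T) = (-0.0170 + 0.1080) / 0.3606 = 0.2523 → 0.25
d₂ = 0.2523 − 0.3606 = -0.1083 → -0.11
e^(−rT) = e^(−0.086·0.5) = 0.9579
P = 474·0.9579·N(0.11) − 466·N(-0.25) = 474·0.9579·0.5438 − 466·0.4013 = 246.9095 − 187.0058 = 59.9037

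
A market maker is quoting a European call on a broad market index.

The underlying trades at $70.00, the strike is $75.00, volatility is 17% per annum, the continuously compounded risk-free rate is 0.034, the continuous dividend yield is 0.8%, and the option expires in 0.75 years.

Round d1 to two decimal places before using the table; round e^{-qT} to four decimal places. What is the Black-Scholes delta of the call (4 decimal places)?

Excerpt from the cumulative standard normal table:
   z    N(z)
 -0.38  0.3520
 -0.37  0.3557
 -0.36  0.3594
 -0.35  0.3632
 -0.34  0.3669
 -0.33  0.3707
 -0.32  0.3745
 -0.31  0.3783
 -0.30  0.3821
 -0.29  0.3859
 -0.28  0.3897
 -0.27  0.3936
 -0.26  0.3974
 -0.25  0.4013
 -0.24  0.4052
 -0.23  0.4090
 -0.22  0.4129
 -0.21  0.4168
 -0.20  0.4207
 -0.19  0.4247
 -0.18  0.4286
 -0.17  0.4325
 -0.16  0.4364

0.3950

T = 0.75;  σ√T = 0.1472
d₁ = [ln(70/75) + (0.034 − 0.008 + 0.17²/2)·0.75] / 0.1472 = [-0.0690 + 0.0303] / 0.1472 = -0.2626 → -0.26
N(d₁) = N(-0.26) = 0.3974
Δ_call = e^(−qT)·N(d₁) = 0.9940·0.3974 = 0.3950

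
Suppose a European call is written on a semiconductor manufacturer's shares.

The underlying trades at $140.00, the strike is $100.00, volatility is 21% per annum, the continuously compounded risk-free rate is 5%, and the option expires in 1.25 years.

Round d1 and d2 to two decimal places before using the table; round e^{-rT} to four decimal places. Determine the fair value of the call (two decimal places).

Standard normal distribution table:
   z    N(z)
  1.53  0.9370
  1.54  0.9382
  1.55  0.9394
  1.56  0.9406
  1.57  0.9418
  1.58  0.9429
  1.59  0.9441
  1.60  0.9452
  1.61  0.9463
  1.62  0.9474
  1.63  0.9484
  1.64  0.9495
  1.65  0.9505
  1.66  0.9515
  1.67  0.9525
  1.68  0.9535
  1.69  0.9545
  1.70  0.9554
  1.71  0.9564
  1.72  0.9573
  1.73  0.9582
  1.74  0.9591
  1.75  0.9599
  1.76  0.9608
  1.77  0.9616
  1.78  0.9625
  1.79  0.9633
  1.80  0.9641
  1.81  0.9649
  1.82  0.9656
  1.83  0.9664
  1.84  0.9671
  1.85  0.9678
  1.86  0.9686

σ√T = 0.21·√1.25 = 0.2348
d₁ = [ln(140/100) + (0.05 + 0.21²/2)·1.25] / 0.2348 = [0.3365 + 0.0901] / 0.2348 = 1.8167 ≈ 1.82
d₂ = d₁ − σ√T = 1.8167 − 0.2348 = 1.5819 ≈ 1.58
e^(−rT) = e^(−0.05·1.25) = 0.9394
N(d₁) = N(1.82) = 0.9656;  N(d₂) = N(1.58) = 0.9429
C = 140·0.9656 − 100·0.9394·0.9429 = 135.1840 − 88.5760 = 46.6080

$46.61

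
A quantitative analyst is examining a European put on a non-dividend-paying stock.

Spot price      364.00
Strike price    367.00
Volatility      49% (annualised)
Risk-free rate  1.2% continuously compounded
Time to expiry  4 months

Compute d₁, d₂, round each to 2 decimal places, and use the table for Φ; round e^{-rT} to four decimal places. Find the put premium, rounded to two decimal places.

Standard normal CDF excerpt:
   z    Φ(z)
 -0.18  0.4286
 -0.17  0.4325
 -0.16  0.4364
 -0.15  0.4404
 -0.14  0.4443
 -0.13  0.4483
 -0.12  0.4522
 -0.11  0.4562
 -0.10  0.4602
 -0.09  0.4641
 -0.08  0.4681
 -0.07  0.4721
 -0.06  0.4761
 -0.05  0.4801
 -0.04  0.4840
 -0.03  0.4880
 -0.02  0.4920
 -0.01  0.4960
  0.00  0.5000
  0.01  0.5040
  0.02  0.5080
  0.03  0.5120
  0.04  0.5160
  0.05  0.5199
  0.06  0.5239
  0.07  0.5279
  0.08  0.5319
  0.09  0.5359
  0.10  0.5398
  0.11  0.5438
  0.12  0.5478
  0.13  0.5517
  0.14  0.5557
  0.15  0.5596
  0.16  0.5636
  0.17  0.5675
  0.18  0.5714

T = 0.3333;  σ√T = 0.2829
d₁ = [ln(364/367) + (0.012 + 0.49²/2)·0.3333] / 0.2829 = [-0.0082 + 0.0440] / 0.2829 = 0.1266 ≈ 0.13
d₂ = d₁ − σ√T = 0.1266 − 0.2829 = -0.1563 ≈ -0.16
e^(−rT) = e^(−0.012·0.3333) = 0.9960
P = 367·0.9960·N(0.16) − 364·N(-0.13) = 367·0.9960·0.5636 − 364·0.4483 = 206.0138 − 163.1812 = 42.8326

42.83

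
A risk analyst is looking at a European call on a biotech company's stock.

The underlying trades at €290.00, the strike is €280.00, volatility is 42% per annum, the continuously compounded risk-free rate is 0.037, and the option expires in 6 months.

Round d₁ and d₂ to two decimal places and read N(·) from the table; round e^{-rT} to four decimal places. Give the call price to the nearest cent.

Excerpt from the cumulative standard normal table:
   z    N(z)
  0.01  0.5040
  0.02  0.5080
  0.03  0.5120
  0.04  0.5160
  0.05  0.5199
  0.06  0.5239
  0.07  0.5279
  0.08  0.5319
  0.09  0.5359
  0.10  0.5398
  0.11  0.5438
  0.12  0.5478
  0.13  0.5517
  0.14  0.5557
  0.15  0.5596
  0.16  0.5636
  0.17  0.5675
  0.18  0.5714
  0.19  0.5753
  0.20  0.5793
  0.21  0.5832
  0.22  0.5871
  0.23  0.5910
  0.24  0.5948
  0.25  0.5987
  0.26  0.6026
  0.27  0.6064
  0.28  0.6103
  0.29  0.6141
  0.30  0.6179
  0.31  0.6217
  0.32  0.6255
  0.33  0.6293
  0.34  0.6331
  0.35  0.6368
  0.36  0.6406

€41.76

σ√T = 0.42·√0.5 = 0.2970
d₁ = [ln(290/280) + (0.037 + 0.42²/2)·0.5] / 0.2970 = [0.0351 + 0.0626] / 0.2970 = 0.3289 ⇒ 0.33
d₂ = d₁ − σ√T = 0.3289 − 0.2970 = 0.0320 ⇒ 0.03
e^(−rT) = e^(−0.037·0.5) = 0.9817
N(d₁) = N(0.33) = 0.6293;  N(d₂) = N(0.03) = 0.5120
C = 290·0.6293 − 280·0.9817·0.5120 = 182.4970 − 140.7365 = 41.7605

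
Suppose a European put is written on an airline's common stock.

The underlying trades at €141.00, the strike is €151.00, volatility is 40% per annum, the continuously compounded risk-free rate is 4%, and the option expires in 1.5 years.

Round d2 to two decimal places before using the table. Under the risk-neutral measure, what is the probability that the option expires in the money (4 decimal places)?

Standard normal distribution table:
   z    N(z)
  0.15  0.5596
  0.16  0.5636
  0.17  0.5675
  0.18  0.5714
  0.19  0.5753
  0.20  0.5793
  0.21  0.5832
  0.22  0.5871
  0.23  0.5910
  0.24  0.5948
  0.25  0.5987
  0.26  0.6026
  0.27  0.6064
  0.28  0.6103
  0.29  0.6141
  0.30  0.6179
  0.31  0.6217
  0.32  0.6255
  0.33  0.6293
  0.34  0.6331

0.6026

σ√T = 0.4 × 1.2247 = 0.4899
ln(S/K) + (r + σ²/2)T = ln(141/151) + (0.04 + 0.4²/2)·1.5 = -0.0685 + 0.1800 = 0.1115
d₁ = 0.1115 / 0.4899 = 0.2276 which rounds to 0.23
d₂ = d₁ − σ√T = 0.2276 − 0.4899 = -0.2623 which rounds to -0.26
Pr(exercise) under Q = N(−d₂) = N(0.26) = 0.6026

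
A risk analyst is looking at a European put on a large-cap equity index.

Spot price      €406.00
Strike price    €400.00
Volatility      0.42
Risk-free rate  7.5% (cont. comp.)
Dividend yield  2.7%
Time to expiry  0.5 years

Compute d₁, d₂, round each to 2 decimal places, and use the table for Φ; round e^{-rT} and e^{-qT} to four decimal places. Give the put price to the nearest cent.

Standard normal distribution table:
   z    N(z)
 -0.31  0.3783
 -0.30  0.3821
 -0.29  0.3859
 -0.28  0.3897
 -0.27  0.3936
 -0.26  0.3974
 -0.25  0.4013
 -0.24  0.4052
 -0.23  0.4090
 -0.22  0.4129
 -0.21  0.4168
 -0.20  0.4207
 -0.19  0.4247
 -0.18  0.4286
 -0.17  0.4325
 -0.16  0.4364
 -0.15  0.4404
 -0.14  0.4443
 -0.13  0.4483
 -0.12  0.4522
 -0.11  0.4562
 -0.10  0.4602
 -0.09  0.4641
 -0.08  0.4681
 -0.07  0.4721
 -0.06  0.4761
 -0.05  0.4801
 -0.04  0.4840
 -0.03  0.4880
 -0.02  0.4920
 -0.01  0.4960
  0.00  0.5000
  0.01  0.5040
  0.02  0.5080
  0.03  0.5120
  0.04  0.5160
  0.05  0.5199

σ√T = 0.42·√0.5 = 0.2970
d₁ = [ln(406/400) + (0.075 − 0.027 + ½·0.42²)·0.5] / (σ√T) = (0.0149 + 0.0681) / 0.2970 = 0.2794 which rounds to 0.28
d₂ = 0.2794 − 0.2970 = -0.0175 which rounds to -0.02
exp(−qT) = exp(−0.027·0.5) = 0.9866;  exp(−rT) = exp(−0.075·0.5) = 0.9632
N(−d₂) = N(0.02) = 0.5080;  N(−d₁) = N(-0.28) = 0.3897
P = 400·0.9632·0.5080 − 406·0.9866·0.3897 = 195.7222 − 156.0981 = 39.6242

€39.62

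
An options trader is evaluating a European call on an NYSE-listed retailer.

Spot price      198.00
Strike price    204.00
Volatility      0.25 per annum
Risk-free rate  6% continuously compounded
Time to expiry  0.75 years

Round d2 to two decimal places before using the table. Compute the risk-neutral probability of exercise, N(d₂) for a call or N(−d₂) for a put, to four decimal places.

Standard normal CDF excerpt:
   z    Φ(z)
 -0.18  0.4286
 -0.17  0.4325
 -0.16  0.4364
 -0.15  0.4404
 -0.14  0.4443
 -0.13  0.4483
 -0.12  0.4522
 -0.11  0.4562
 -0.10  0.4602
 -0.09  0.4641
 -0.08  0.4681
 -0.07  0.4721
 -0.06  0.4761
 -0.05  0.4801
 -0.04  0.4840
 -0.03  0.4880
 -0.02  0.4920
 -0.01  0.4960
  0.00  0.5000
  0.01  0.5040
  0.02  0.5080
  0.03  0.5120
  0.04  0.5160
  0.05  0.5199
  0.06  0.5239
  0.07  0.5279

σ√T = 0.25 × 0.8660 = 0.2165
d₁ = [ln(198/204) + (0.06 + 0.25²/2)·0.75] / 0.2165 = [-0.0299 + 0.0684] / 0.2165 = 0.1782 → 0.18
d₂ = d₁ − σ√T = 0.1782 − 0.2165 = -0.0383 → -0.04
Pr(exercise) under Q = N(d₂) = 0.4840

0.4840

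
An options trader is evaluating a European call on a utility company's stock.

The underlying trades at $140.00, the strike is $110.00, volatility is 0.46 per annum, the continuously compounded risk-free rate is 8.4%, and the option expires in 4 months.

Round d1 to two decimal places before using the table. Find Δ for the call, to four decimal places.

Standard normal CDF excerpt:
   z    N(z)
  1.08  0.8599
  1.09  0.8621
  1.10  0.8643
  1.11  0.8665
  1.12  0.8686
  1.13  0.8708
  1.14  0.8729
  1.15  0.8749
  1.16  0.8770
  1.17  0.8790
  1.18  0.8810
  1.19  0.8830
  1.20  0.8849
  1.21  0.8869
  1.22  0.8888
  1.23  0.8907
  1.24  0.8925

σ√T = 0.46 × 0.5774 = 0.2656
d₁ = [ln(140/110) + (0.084 + 0.46²/2)·0.3333] / 0.2656 = [0.2412 + 0.0633] / 0.2656 = 1.1463 ≈ 1.15
N(d₁) = N(1.15) = 0.8749
Δ_call = N(d₁) = 0.8749

0.8749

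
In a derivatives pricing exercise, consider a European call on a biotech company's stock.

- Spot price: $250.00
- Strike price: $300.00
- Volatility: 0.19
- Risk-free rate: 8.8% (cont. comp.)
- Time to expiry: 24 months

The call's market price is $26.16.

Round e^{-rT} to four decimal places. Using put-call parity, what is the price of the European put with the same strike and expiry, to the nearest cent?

e^(−rT) = e^(−0.088·2) = 0.8386
Put-call parity: C − P = S − K·e^(−rT) = 250 − 300·0.8386 = 250 − 251.5800 = -1.5800
P = C − (C − P) = 26.16 − (-1.5800) = 27.7400

$27.74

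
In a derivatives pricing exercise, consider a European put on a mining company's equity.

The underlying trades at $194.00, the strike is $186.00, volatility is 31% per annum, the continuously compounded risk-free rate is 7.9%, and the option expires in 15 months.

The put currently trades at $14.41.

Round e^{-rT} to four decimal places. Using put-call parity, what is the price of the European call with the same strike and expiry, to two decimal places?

e^(−rT) = e^(−0.079·1.25) = 0.9060
Put-call parity: C − P = S − K·e^(−rT) = 194 − 186·0.9060 = 194 − 168.5160 = 25.4840
C = P + (C − P) = 14.41 + (25.4840) = 39.8940

$39.89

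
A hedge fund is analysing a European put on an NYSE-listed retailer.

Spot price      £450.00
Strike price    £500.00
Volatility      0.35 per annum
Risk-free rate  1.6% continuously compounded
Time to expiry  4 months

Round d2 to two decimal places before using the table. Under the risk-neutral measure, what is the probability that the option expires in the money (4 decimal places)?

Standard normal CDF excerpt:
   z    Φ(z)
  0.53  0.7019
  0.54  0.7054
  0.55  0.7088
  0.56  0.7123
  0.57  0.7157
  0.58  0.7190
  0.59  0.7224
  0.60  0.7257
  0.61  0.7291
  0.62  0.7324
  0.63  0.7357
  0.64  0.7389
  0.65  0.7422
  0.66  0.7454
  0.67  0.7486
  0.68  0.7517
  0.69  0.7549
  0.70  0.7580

0.7257

σ√T = 0.35·√0.3333 = 0.2021
d₁ = [ln(450/500) + (0.016 + 0.35²/2)·0.3333] / 0.2021 = [-0.1054 + 0.0257] / 0.2021 = -0.3940 ⇒ -0.39
d₂ = d₁ − σ√T = -0.3940 − 0.2021 = -0.5960 ⇒ -0.60
Risk-neutral Pr[S_T < K] = N(−d₂) = N(0.60) = 0.7257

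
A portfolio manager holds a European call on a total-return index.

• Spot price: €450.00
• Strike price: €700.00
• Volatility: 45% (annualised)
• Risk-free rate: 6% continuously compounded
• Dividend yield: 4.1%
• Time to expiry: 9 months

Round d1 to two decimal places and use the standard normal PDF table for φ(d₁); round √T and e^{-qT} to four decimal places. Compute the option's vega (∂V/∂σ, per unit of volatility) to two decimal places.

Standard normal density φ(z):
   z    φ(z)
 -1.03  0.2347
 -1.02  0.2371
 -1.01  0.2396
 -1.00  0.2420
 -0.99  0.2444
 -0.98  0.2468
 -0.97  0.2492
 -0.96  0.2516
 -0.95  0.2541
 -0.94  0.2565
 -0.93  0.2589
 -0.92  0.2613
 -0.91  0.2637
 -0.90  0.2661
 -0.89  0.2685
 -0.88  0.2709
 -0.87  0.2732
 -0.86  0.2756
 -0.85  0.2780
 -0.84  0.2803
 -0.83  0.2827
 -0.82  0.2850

T = 0.75;  σ√T = 0.3897
d₁ = [ln(450/700) + (0.06 − 0.041 + 0.45²/2)·0.75] / 0.3897 = [-0.4418 + 0.0902] / 0.3897 = -0.9023 which rounds to -0.90
√T = √0.75 = 0.8660
φ(d₁) = φ(-0.90) = 0.2661
e^(−qT) = e^(−0.041·0.75) = 0.9697
vega = S·e^(−qT)·φ(d₁)·√T = 450·0.9697·0.2661·0.8660 = 100.5571

100.56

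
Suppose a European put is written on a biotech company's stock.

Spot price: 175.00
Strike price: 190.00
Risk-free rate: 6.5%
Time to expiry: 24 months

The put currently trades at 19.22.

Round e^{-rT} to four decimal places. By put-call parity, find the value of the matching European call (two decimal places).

exp(−rT) = exp(−0.065·2) = 0.8781
Put-call parity: C − P = S − K·e^(−rT) = 175 − 190·0.8781 = 175 − 166.8390 = 8.1610
C = P + (C − P) = 19.22 + (8.1610) = 27.3810

27.38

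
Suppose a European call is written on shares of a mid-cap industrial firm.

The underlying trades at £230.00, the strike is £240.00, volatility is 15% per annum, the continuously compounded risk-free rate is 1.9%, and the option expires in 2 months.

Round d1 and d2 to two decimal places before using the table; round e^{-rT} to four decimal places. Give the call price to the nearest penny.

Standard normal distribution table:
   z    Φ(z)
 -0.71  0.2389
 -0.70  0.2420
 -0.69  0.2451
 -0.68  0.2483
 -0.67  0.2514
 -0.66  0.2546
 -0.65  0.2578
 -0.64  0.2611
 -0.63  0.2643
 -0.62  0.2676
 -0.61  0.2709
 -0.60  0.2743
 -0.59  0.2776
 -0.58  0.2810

£2.16

T = 0.1667;  σ√T = 0.0612
d₁ = [ln(230/240) + (0.019 + 0.15²/2)·0.1667] / 0.0612 = [-0.0426 + 0.0050] / 0.0612 = -0.6127 which rounds to -0.61
d₂ = d₁ − σ√T = -0.6127 − 0.0612 = -0.6739 which rounds to -0.67
exp(−rT) = exp(−0.019·0.1667) = 0.9968
N(d₁) = N(-0.61) = 0.2709;  N(d₂) = N(-0.67) = 0.2514
C = 230·0.2709 − 240·0.9968·0.2514 = 62.3070 − 60.1429 = 2.1641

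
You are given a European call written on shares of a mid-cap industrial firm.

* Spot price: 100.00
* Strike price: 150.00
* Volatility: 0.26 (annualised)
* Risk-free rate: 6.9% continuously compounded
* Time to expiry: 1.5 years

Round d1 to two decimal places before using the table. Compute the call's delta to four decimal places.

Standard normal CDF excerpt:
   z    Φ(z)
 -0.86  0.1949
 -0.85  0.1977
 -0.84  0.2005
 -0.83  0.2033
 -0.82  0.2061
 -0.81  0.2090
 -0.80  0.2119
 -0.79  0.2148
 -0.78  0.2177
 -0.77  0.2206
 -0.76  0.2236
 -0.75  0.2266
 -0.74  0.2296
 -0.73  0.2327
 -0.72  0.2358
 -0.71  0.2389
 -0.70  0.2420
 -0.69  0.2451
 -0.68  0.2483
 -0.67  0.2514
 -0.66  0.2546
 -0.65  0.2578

0.2148

T = 1.5;  σ√T = 0.3184
d₁ = [ln(100/150) + (0.069 + ½·0.26²)·1.5] / (σ√T) = (-0.4055 + 0.1542) / 0.3184 = -0.7891 which rounds to -0.79
N(d₁) = N(-0.79) = 0.2148
Δ_call = N(d₁) = 0.2148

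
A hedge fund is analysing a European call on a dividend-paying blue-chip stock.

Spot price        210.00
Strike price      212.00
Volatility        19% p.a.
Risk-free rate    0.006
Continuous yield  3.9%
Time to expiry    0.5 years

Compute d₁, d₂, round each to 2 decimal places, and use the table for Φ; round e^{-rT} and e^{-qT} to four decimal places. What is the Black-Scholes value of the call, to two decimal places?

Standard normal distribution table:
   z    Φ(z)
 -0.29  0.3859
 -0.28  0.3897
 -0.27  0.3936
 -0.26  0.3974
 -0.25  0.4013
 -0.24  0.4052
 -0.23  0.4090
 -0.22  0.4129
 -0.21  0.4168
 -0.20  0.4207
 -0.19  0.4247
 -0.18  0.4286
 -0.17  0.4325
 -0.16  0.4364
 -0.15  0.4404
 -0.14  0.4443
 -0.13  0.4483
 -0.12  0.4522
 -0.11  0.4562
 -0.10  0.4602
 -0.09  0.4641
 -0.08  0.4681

8.33

T = 0.5;  σ√T = 0.1344
d₁ = [ln(210/212) + (0.006 − 0.039 + 0.19²/2)·0.5] / 0.1344 = [-0.0095 − 0.0075] / 0.1344 = -0.1262 → -0.13
d₂ = d₁ − σ√T = -0.1262 − 0.1344 = -0.2605 → -0.26
e^(−qT) = e^(−0.039·0.5) = 0.9807;  e^(−rT) = e^(−0.006·0.5) = 0.9970
N(d₁) = N(-0.13) = 0.4483;  N(d₂) = N(-0.26) = 0.3974
C = 210·0.9807·0.4483 − 212·0.9970·0.3974 = 92.3260 − 83.9961 = 8.3300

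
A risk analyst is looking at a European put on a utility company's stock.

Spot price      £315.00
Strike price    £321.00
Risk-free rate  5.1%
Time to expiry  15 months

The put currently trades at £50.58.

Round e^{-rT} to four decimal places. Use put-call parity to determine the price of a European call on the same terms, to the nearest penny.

exp(−rT) = exp(−0.051·1.25) = 0.9382
Put-call parity: C − P = S − K·e^(−rT) = 315 − 321·0.9382 = 315 − 301.1622 = 13.8378
C = P + (C − P) = 50.58 + (13.8378) = 64.4178

£64.42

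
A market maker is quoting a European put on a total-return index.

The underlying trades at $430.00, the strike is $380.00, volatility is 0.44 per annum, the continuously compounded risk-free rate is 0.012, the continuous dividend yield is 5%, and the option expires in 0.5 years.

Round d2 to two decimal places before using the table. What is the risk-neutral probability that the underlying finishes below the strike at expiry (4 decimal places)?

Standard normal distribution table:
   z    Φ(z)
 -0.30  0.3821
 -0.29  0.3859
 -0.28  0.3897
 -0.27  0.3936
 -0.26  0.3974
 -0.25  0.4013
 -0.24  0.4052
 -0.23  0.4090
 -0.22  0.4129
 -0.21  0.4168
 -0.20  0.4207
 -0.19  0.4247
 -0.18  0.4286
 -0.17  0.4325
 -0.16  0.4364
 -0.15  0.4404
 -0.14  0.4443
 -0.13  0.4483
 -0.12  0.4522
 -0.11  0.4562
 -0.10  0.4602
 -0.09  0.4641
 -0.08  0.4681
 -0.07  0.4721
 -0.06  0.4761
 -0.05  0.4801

0.4286

σ√T = 0.44 × 0.7071 = 0.3111
d₁ = [ln(430/380) + (0.012 − 0.05 + 0.44²/2)·0.5] / 0.3111 = [0.1236 + 0.0294] / 0.3111 = 0.4918 ≈ 0.49
d₂ = d₁ − σ√T = 0.4918 − 0.3111 = 0.1807 ≈ 0.18
Pr(exercise) under Q = N(−d₂) = N(-0.18) = 0.4286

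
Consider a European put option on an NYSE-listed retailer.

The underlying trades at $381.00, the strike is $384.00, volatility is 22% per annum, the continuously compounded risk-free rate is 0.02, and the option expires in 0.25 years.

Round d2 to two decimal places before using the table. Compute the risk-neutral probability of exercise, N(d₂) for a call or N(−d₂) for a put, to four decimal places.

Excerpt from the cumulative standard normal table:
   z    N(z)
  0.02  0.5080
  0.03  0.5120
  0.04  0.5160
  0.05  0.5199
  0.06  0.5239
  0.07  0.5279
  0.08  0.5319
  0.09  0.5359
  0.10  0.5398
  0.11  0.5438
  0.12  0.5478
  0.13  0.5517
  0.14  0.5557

σ√T = 0.22 × 0.5000 = 0.1100
ln(S/K) + (r + σ²/2)T = ln(381/384) + (0.02 + 0.22²/2)·0.25 = -0.0078 + 0.0111 = 0.0032
d₁ = 0.0032 / 0.1100 = 0.0292 → 0.03
d₂ = d₁ − σ√T = 0.0292 − 0.1100 = -0.0808 → -0.08
Pr(exercise) under Q = N(−d₂) = N(0.08) = 0.5319

0.5319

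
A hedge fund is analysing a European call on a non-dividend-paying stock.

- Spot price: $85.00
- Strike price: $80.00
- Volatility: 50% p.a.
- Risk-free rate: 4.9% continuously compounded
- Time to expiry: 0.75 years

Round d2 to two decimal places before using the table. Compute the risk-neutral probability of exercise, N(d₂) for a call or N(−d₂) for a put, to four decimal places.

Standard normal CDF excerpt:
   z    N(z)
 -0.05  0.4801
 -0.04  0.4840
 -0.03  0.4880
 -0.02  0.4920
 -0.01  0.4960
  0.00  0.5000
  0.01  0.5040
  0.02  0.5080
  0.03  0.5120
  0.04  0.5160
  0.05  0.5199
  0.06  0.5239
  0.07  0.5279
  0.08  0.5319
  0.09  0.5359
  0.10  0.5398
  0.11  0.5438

0.5040

σ√T = 0.5·√0.75 = 0.4330
ln(S/K) + (r + σ²/2)T = ln(85/80) + (0.049 + 0.5²/2)·0.75 = 0.0606 + 0.1305 = 0.1911
d₁ = 0.1911 / 0.4330 = 0.4414 → 0.44
d₂ = d₁ − σ√T = 0.4414 − 0.4330 = 0.0084 → 0.01
Risk-neutral Pr[S_T > K] = N(d₂) = N(0.01) = 0.5040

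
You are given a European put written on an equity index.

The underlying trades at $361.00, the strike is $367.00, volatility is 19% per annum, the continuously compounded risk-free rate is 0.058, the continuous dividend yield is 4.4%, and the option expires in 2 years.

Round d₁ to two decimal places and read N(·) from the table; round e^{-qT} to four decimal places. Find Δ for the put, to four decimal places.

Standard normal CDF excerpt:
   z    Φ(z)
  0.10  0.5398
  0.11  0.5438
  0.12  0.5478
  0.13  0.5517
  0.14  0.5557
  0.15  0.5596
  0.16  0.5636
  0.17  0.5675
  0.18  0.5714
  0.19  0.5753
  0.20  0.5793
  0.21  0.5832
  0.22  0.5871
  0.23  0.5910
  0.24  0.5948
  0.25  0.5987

-0.3925

σ√T = 0.19 × 1.4142 = 0.2687
d₁ = [ln(361/367) + (0.058 − 0.044 + 0.19²/2)·2] / 0.2687 = [-0.0165 + 0.0641] / 0.2687 = 0.1772 ≈ 0.18
N(d₁) = N(0.18) = 0.5714
Δ_put = exp(−qT)·(N(d₁) − 1) = 0.9158·(0.5714 − 1) = -0.3925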